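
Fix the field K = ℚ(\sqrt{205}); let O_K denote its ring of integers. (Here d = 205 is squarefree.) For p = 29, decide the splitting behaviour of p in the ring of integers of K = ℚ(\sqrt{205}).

205 mod 4 = 1, hence disc K = 205 and O_K = ℤ[(1+√205)/2].
Since gcd(29, 205) = 1 the prime 29 does not ramify.
Compute (205/29) via Euler: 2^((29-1)/2) mod 29 = 28, so (205/29) = -1.
d is a non-residue mod p, hence 29 remains inert in O_K.

remains prime (inert)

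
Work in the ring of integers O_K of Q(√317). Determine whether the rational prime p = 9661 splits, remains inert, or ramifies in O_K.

317 mod 4 = 1, hence disc K = 317 and O_K = ℤ[(1+√317)/2].
disc(K) = 317 is not divisible by 9661; 9661 is unramified.
Legendre symbol by Euler's criterion: (317/9661) ≡ 317^4830 ≡ 9660 (mod 9661), i.e. (317/9661) = -1.
(317/9661) = -1, so 9661 is inert.

inert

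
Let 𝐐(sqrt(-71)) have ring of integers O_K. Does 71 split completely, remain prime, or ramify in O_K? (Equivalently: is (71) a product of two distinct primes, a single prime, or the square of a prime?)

Since -71 ≡ 1 mod 4, the ring of integers is ℤ[(1+√-71)/2] with discriminant -71.
71 divides disc(K) = -71, so 71 ramifies.

ramified — (71) = 𝔭²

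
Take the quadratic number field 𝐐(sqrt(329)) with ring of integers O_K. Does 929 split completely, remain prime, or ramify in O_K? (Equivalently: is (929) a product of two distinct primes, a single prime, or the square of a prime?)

Since 329 ≡ 1 mod 4, the ring of integers is ℤ[(1+√329)/2] with discriminant 329.
disc(K) = 329 is not divisible by 929; 929 is unramified.
(329/929) = 329^464 mod 929 = 928, giving Legendre symbol -1.
d is a non-residue mod p, hence 929 remains inert in O_K.

remains prime (inert)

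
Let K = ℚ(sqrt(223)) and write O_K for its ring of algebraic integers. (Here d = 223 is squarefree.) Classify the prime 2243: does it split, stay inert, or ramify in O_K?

d = 223 ≡ 3 (mod 4), so O_K = ℤ[√223] and disc(K) = 4d = 892.
2243 ∤ 892, so 2243 is unramified.
(223/2243) = 223^1121 mod 2243 = 1, giving Legendre symbol 1.
d is a quadratic residue mod p, hence 2243 splits in O_K.

split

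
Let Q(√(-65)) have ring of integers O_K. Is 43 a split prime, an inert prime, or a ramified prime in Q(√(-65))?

split

-65 mod 4 = 3, hence disc K = 4·(-65) = -260 and O_K = ℤ[√-65].
43 ∤ -260, so 43 is unramified.
Legendre symbol by Euler's criterion: (-65/43) ≡ (-65)^21 ≡ 1 (mod 43), i.e. (-65/43) = 1.
Legendre symbol 1 ⇒ 43 is split.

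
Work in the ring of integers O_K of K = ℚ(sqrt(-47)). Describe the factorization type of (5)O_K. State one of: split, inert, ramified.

inert

d = -47 ≡ 1 (mod 4), so O_K = ℤ[(1+√-47)/2] and disc(K) = d = -47.
5 ∤ -47, so 5 is unramified.
Euler's criterion: (-47)^2 mod 5 = 4. Thus (-47|5) = -1.
Legendre symbol -1 ⇒ 5 is inert.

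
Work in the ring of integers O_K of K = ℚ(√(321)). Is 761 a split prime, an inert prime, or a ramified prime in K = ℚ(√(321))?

321 mod 4 = 1, hence disc K = 321 and O_K = ℤ[(1+√321)/2].
disc(K) = 321 is not divisible by 761; 761 is unramified.
(321/761) = 321^380 mod 761 = 760, giving Legendre symbol -1.
(321/761) = -1, so 761 is inert.

remains prime (inert)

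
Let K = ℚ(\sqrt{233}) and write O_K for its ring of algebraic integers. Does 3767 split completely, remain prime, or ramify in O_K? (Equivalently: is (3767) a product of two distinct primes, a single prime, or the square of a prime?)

d = 233 ≡ 1 (mod 4), so O_K = ℤ[(1+√233)/2] and disc(K) = d = 233.
Since gcd(3767, 233) = 1 the prime 3767 does not ramify.
Legendre symbol by Euler's criterion: (233/3767) ≡ 233^1883 ≡ 3766 (mod 3767), i.e. (233/3767) = -1.
Legendre symbol -1 ⇒ 3767 is inert.

3767 remains inert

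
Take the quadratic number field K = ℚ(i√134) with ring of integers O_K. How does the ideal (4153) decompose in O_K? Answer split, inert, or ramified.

remains prime (inert)

Since -134 ≢ 1 mod 4, the ring of integers is ℤ[√-134] with discriminant 4·(-134) = -536.
4153 ∤ -536, so 4153 is unramified.
(-134/4153) = 4019^2076 mod 4153 = 4152, giving Legendre symbol -1.
Legendre symbol -1 ⇒ 4153 is inert.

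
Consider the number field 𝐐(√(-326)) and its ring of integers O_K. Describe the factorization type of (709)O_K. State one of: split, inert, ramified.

remains prime (inert)

-326 mod 4 = 2, hence disc K = 4·(-326) = -1304 and O_K = ℤ[√-326].
709 ∤ -1304, so 709 is unramified.
Euler's criterion: (-326)^354 mod 709 = 708. Thus (-326|709) = -1.
d is a non-residue mod p, hence 709 remains inert in O_K.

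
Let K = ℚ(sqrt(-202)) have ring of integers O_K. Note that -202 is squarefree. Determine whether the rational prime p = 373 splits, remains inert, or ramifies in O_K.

Since -202 ≢ 1 mod 4, the ring of integers is ℤ[√-202] with discriminant 4·(-202) = -808.
disc(K) = -808 is not divisible by 373; 373 is unramified.
Euler's criterion: (-202)^186 mod 373 = 372. Thus (-202|373) = -1.
(-202/373) = -1, so 373 is inert.

373 remains inert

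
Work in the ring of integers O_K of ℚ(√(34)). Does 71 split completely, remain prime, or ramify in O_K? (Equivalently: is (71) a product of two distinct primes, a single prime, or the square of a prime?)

inert — (71) stays prime in O_K

34 mod 4 = 2, hence disc K = 4·34 = 136 and O_K = ℤ[√34].
disc(K) = 136 is not divisible by 71; 71 is unramified.
(34/71) = 34^35 mod 71 = 70, giving Legendre symbol -1.
Legendre symbol -1 ⇒ 71 is inert.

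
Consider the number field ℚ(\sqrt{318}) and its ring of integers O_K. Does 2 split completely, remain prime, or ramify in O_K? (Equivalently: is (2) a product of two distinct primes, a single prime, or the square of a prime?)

Since 318 ≢ 1 mod 4, the ring of integers is ℤ[√318] with discriminant 4·318 = 1272.
2 divides disc(K) = 1272, so 2 ramifies.

ramified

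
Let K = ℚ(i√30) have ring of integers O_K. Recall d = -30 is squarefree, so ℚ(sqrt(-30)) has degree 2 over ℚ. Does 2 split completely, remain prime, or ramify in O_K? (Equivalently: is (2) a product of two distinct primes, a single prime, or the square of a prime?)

d = -30 ≡ 2 (mod 4), so O_K = ℤ[√-30] and disc(K) = 4d = -120.
Ramification test: 2 | -120. The prime 2 ramifies in K.

ramified — (2) = 𝔭²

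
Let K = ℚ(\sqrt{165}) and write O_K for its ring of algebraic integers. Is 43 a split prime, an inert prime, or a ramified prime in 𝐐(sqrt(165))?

d = 165 ≡ 1 (mod 4), so O_K = ℤ[(1+√165)/2] and disc(K) = d = 165.
43 ∤ 165, so 43 is unramified.
Euler's criterion: 165^21 mod 43 = 1. Thus (165|43) = 1.
Legendre symbol 1 ⇒ 43 is split.

splits completely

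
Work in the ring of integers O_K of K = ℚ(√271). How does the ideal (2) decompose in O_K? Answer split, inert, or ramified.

271 mod 4 = 3, hence disc K = 4·271 = 1084 and O_K = ℤ[√271].
disc(K) = 1084 = 2·542, so p = 2 is ramified.

2 is ramified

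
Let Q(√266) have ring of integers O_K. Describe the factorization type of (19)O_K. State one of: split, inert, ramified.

Since 266 ≢ 1 mod 4, the ring of integers is ℤ[√266] with discriminant 4·266 = 1064.
Ramification test: 19 | 1064. The prime 19 ramifies in K.

19 is ramified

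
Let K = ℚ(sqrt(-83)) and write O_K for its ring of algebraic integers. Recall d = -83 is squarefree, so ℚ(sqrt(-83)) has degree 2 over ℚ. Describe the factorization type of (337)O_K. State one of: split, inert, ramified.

-83 mod 4 = 1, hence disc K = -83 and O_K = ℤ[(1+√-83)/2].
337 ∤ -83, so 337 is unramified.
Euler's criterion: (-83)^168 mod 337 = 336. Thus (-83|337) = -1.
Legendre symbol -1 ⇒ 337 is inert.

p is inert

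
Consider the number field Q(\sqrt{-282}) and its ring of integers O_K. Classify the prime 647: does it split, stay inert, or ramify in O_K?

split

-282 mod 4 = 2, hence disc K = 4·(-282) = -1128 and O_K = ℤ[√-282].
647 ∤ -1128, so 647 is unramified.
Compute (-282/647) via Euler: 365^((647-1)/2) mod 647 = 1, so (-282/647) = 1.
d is a quadratic residue mod p, hence 647 splits in O_K.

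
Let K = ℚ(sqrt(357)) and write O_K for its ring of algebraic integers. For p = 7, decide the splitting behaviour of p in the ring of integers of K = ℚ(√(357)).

ramified

d = 357 ≡ 1 (mod 4), so O_K = ℤ[(1+√357)/2] and disc(K) = d = 357.
7 divides disc(K) = 357, so 7 ramifies.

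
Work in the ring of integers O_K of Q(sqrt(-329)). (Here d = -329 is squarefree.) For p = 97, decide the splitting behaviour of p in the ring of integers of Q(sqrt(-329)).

Since -329 ≢ 1 mod 4, the ring of integers is ℤ[√-329] with discriminant 4·(-329) = -1316.
97 ∤ -1316, so 97 is unramified.
Legendre symbol by Euler's criterion: (-329/97) ≡ (-329)^48 ≡ 96 (mod 97), i.e. (-329/97) = -1.
(-329/97) = -1, so 97 is inert.

inert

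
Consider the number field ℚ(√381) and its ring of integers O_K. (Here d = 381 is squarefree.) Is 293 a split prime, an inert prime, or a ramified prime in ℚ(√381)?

splits completely

381 mod 4 = 1, hence disc K = 381 and O_K = ℤ[(1+√381)/2].
Since gcd(293, 381) = 1 the prime 293 does not ramify.
Euler's criterion: 381^146 mod 293 = 1. Thus (381|293) = 1.
Legendre symbol 1 ⇒ 293 is split.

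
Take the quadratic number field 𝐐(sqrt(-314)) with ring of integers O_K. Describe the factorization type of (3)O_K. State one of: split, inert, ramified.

-314 mod 4 = 2, hence disc K = 4·(-314) = -1256 and O_K = ℤ[√-314].
disc(K) = -1256 is not divisible by 3; 3 is unramified.
Legendre symbol by Euler's criterion: (-314/3) ≡ (-314)^1 ≡ 1 (mod 3), i.e. (-314/3) = 1.
(-314/3) = 1, so 3 splits.

p splits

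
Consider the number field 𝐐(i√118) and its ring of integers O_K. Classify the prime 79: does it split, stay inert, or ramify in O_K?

-118 mod 4 = 2, hence disc K = 4·(-118) = -472 and O_K = ℤ[√-118].
Since gcd(79, -472) = 1 the prime 79 does not ramify.
Compute (-118/79) via Euler: 40^((79-1)/2) mod 79 = 1, so (-118/79) = 1.
d is a quadratic residue mod p, hence 79 splits in O_K.

p splits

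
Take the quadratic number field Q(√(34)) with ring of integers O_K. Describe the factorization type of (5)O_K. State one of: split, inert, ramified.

d = 34 ≡ 2 (mod 4), so O_K = ℤ[√34] and disc(K) = 4d = 136.
disc(K) = 136 is not divisible by 5; 5 is unramified.
Compute (34/5) via Euler: 4^((5-1)/2) mod 5 = 1, so (34/5) = 1.
d is a quadratic residue mod p, hence 5 splits in O_K.

5 splits in O_K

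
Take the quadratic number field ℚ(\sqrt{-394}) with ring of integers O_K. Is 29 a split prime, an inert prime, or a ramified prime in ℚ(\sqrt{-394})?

Since -394 ≢ 1 mod 4, the ring of integers is ℤ[√-394] with discriminant 4·(-394) = -1576.
Since gcd(29, -1576) = 1 the prime 29 does not ramify.
Compute (-394/29) via Euler: 12^((29-1)/2) mod 29 = 28, so (-394/29) = -1.
(-394/29) = -1, so 29 is inert.

p is inert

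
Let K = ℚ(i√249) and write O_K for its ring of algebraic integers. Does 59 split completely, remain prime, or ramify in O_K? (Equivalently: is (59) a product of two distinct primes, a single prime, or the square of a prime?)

split — (59) = 𝔭₁𝔭₂ with 𝔭₁ ≠ 𝔭₂

Since -249 ≢ 1 mod 4, the ring of integers is ℤ[√-249] with discriminant 4·(-249) = -996.
Since gcd(59, -996) = 1 the prime 59 does not ramify.
(-249/59) = 46^29 mod 59 = 1, giving Legendre symbol 1.
Legendre symbol 1 ⇒ 59 is split.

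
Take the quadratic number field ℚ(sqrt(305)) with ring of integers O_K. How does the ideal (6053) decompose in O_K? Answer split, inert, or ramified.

inert — (6053) stays prime in O_K

d = 305 ≡ 1 (mod 4), so O_K = ℤ[(1+√305)/2] and disc(K) = d = 305.
disc(K) = 305 is not divisible by 6053; 6053 is unramified.
Compute (305/6053) via Euler: 305^((6053-1)/2) mod 6053 = 6052, so (305/6053) = -1.
(305/6053) = -1, so 6053 is inert.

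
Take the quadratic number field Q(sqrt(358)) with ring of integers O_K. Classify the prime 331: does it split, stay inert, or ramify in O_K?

358 mod 4 = 2, hence disc K = 4·358 = 1432 and O_K = ℤ[√358].
disc(K) = 1432 is not divisible by 331; 331 is unramified.
Legendre symbol by Euler's criterion: (358/331) ≡ 358^165 ≡ 330 (mod 331), i.e. (358/331) = -1.
(358/331) = -1, so 331 is inert.

inert — (331) stays prime in O_K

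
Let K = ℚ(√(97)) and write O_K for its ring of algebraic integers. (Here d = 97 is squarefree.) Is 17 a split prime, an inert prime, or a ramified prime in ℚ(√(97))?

Since 97 ≡ 1 mod 4, the ring of integers is ℤ[(1+√97)/2] with discriminant 97.
17 ∤ 97, so 17 is unramified.
(97/17) = 12^8 mod 17 = 16, giving Legendre symbol -1.
(97/17) = -1, so 17 is inert.

17 remains inert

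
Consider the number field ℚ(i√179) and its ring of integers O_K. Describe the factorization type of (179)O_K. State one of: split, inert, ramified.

p ramifies

d = -179 ≡ 1 (mod 4), so O_K = ℤ[(1+√-179)/2] and disc(K) = d = -179.
disc(K) = -179 = 179·(-1), so p = 179 is ramified.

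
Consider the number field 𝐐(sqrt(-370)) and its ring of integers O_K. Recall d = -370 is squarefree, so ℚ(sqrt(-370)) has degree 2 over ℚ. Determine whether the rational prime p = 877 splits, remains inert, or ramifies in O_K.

d = -370 ≡ 2 (mod 4), so O_K = ℤ[√-370] and disc(K) = 4d = -1480.
Since gcd(877, -1480) = 1 the prime 877 does not ramify.
Legendre symbol by Euler's criterion: (-370/877) ≡ (-370)^438 ≡ 1 (mod 877), i.e. (-370/877) = 1.
(-370/877) = 1, so 877 splits.

splits completely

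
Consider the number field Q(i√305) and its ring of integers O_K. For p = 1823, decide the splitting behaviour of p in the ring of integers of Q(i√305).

d = -305 ≡ 3 (mod 4), so O_K = ℤ[√-305] and disc(K) = 4d = -1220.
Since gcd(1823, -1220) = 1 the prime 1823 does not ramify.
Euler's criterion: (-305)^911 mod 1823 = 1822. Thus (-305|1823) = -1.
Legendre symbol -1 ⇒ 1823 is inert.

p is inert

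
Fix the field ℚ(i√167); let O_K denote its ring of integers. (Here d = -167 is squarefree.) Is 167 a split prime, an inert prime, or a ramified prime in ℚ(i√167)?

d = -167 ≡ 1 (mod 4), so O_K = ℤ[(1+√-167)/2] and disc(K) = d = -167.
Ramification test: 167 | -167. The prime 167 ramifies in K.

p ramifies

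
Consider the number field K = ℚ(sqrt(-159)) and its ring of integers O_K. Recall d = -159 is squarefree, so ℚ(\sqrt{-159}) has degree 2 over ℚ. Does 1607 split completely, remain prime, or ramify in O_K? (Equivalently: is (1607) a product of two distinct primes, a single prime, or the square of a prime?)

-159 mod 4 = 1, hence disc K = -159 and O_K = ℤ[(1+√-159)/2].
1607 ∤ -159, so 1607 is unramified.
Euler's criterion: (-159)^803 mod 1607 = 1606. Thus (-159|1607) = -1.
(-159/1607) = -1, so 1607 is inert.

inert — (1607) stays prime in O_K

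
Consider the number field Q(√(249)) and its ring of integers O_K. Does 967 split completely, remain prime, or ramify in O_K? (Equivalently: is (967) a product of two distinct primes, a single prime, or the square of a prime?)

967 remains inert

249 mod 4 = 1, hence disc K = 249 and O_K = ℤ[(1+√249)/2].
disc(K) = 249 is not divisible by 967; 967 is unramified.
Compute (249/967) via Euler: 249^((967-1)/2) mod 967 = 966, so (249/967) = -1.
(249/967) = -1, so 967 is inert.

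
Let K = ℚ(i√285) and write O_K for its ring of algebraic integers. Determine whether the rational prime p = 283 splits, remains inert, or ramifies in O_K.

split — (283) = 𝔭₁𝔭₂ with 𝔭₁ ≠ 𝔭₂

-285 mod 4 = 3, hence disc K = 4·(-285) = -1140 and O_K = ℤ[√-285].
disc(K) = -1140 is not divisible by 283; 283 is unramified.
Compute (-285/283) via Euler: 281^((283-1)/2) mod 283 = 1, so (-285/283) = 1.
d is a quadratic residue mod p, hence 283 splits in O_K.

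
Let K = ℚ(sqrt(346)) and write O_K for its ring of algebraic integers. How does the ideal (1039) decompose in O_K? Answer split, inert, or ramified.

Since 346 ≢ 1 mod 4, the ring of integers is ℤ[√346] with discriminant 4·346 = 1384.
disc(K) = 1384 is not divisible by 1039; 1039 is unramified.
Compute (346/1039) via Euler: 346^((1039-1)/2) mod 1039 = 1, so (346/1039) = 1.
(346/1039) = 1, so 1039 splits.

p splits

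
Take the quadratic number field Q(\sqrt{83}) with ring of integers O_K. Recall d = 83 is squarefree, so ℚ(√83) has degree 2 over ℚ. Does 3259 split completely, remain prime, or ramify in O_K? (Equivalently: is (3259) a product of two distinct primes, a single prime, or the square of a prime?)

splits completely

83 mod 4 = 3, hence disc K = 4·83 = 332 and O_K = ℤ[√83].
Since gcd(3259, 332) = 1 the prime 3259 does not ramify.
Legendre symbol by Euler's criterion: (83/3259) ≡ 83^1629 ≡ 1 (mod 3259), i.e. (83/3259) = 1.
Legendre symbol 1 ⇒ 3259 is split.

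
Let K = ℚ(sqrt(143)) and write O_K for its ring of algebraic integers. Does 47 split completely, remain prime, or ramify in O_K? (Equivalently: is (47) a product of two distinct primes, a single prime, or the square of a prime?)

d = 143 ≡ 3 (mod 4), so O_K = ℤ[√143] and disc(K) = 4d = 572.
47 ∤ 572, so 47 is unramified.
Compute (143/47) via Euler: 2^((47-1)/2) mod 47 = 1, so (143/47) = 1.
d is a quadratic residue mod p, hence 47 splits in O_K.

47 splits in O_K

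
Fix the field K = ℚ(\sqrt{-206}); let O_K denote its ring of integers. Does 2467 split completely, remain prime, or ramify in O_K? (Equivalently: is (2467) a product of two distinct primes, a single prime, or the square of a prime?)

2467 remains inert

d = -206 ≡ 2 (mod 4), so O_K = ℤ[√-206] and disc(K) = 4d = -824.
disc(K) = -824 is not divisible by 2467; 2467 is unramified.
Euler's criterion: (-206)^1233 mod 2467 = 2466. Thus (-206|2467) = -1.
Legendre symbol -1 ⇒ 2467 is inert.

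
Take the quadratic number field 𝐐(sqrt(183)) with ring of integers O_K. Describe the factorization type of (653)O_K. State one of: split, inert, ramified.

p splits

Since 183 ≢ 1 mod 4, the ring of integers is ℤ[√183] with discriminant 4·183 = 732.
653 ∤ 732, so 653 is unramified.
(183/653) = 183^326 mod 653 = 1, giving Legendre symbol 1.
Legendre symbol 1 ⇒ 653 is split.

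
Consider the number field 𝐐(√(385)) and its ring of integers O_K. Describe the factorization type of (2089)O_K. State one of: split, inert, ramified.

385 mod 4 = 1, hence disc K = 385 and O_K = ℤ[(1+√385)/2].
Since gcd(2089, 385) = 1 the prime 2089 does not ramify.
Legendre symbol by Euler's criterion: (385/2089) ≡ 385^1044 ≡ 1 (mod 2089), i.e. (385/2089) = 1.
Legendre symbol 1 ⇒ 2089 is split.

2089 splits in O_K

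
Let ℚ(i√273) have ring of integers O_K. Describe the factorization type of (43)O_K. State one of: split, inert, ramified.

Since -273 ≢ 1 mod 4, the ring of integers is ℤ[√-273] with discriminant 4·(-273) = -1092.
43 ∤ -1092, so 43 is unramified.
Legendre symbol by Euler's criterion: (-273/43) ≡ (-273)^21 ≡ 42 (mod 43), i.e. (-273/43) = -1.
Legendre symbol -1 ⇒ 43 is inert.

43 remains inert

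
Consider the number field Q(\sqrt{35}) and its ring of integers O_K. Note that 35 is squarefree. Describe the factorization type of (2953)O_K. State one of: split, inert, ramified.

d = 35 ≡ 3 (mod 4), so O_K = ℤ[√35] and disc(K) = 4d = 140.
Since gcd(2953, 140) = 1 the prime 2953 does not ramify.
(35/2953) = 35^1476 mod 2953 = 1, giving Legendre symbol 1.
(35/2953) = 1, so 2953 splits.

splits completely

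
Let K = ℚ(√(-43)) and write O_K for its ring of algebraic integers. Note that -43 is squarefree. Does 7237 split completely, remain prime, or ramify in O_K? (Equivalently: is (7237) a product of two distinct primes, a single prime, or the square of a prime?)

Since -43 ≡ 1 mod 4, the ring of integers is ℤ[(1+√-43)/2] with discriminant -43.
disc(K) = -43 is not divisible by 7237; 7237 is unramified.
Compute (-43/7237) via Euler: 7194^((7237-1)/2) mod 7237 = 1, so (-43/7237) = 1.
d is a quadratic residue mod p, hence 7237 splits in O_K.

7237 splits in O_K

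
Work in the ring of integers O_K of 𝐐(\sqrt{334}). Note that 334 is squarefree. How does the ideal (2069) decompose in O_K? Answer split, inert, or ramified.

p is inert

Since 334 ≢ 1 mod 4, the ring of integers is ℤ[√334] with discriminant 4·334 = 1336.
disc(K) = 1336 is not divisible by 2069; 2069 is unramified.
(334/2069) = 334^1034 mod 2069 = 2068, giving Legendre symbol -1.
Legendre symbol -1 ⇒ 2069 is inert.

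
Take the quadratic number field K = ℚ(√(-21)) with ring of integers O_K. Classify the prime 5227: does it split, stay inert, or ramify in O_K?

-21 mod 4 = 3, hence disc K = 4·(-21) = -84 and O_K = ℤ[√-21].
disc(K) = -84 is not divisible by 5227; 5227 is unramified.
(-21/5227) = 5206^2613 mod 5227 = 1, giving Legendre symbol 1.
d is a quadratic residue mod p, hence 5227 splits in O_K.

splits completely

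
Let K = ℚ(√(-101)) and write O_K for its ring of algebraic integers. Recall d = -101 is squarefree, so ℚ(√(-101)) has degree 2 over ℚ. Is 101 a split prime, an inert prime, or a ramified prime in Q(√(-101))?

ramified — (101) = 𝔭²

Since -101 ≢ 1 mod 4, the ring of integers is ℤ[√-101] with discriminant 4·(-101) = -404.
101 divides disc(K) = -404, so 101 ramifies.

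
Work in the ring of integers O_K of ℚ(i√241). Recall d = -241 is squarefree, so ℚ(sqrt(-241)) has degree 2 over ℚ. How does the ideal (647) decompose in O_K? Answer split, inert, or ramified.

-241 mod 4 = 3, hence disc K = 4·(-241) = -964 and O_K = ℤ[√-241].
647 ∤ -964, so 647 is unramified.
(-241/647) = 406^323 mod 647 = 1, giving Legendre symbol 1.
Legendre symbol 1 ⇒ 647 is split.

p splits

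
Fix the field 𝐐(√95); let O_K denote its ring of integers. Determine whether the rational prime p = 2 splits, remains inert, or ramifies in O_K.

ramifies in O_K

d = 95 ≡ 3 (mod 4), so O_K = ℤ[√95] and disc(K) = 4d = 380.
Ramification test: 2 | 380. The prime 2 ramifies in K.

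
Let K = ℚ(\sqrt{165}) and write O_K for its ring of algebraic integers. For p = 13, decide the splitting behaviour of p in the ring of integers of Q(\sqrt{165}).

Since 165 ≡ 1 mod 4, the ring of integers is ℤ[(1+√165)/2] with discriminant 165.
disc(K) = 165 is not divisible by 13; 13 is unramified.
Euler's criterion: 165^6 mod 13 = 1. Thus (165|13) = 1.
d is a quadratic residue mod p, hence 13 splits in O_K.

p splits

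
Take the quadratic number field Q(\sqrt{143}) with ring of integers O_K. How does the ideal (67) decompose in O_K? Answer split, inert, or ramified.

143 mod 4 = 3, hence disc K = 4·143 = 572 and O_K = ℤ[√143].
67 ∤ 572, so 67 is unramified.
Legendre symbol by Euler's criterion: (143/67) ≡ 143^33 ≡ 1 (mod 67), i.e. (143/67) = 1.
(143/67) = 1, so 67 splits.

67 splits in O_K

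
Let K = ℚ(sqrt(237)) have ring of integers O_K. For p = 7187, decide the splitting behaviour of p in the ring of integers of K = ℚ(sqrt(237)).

p splits

237 mod 4 = 1, hence disc K = 237 and O_K = ℤ[(1+√237)/2].
disc(K) = 237 is not divisible by 7187; 7187 is unramified.
Compute (237/7187) via Euler: 237^((7187-1)/2) mod 7187 = 1, so (237/7187) = 1.
(237/7187) = 1, so 7187 splits.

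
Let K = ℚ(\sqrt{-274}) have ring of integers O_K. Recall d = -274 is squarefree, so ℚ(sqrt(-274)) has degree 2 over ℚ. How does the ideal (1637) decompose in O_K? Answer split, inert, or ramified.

-274 mod 4 = 2, hence disc K = 4·(-274) = -1096 and O_K = ℤ[√-274].
disc(K) = -1096 is not divisible by 1637; 1637 is unramified.
Euler's criterion: (-274)^818 mod 1637 = 1636. Thus (-274|1637) = -1.
(-274/1637) = -1, so 1637 is inert.

inert — (1637) stays prime in O_K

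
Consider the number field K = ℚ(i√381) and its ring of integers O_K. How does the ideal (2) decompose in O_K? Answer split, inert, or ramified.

-381 mod 4 = 3, hence disc K = 4·(-381) = -1524 and O_K = ℤ[√-381].
Ramification test: 2 | -1524. The prime 2 ramifies in K.

ramified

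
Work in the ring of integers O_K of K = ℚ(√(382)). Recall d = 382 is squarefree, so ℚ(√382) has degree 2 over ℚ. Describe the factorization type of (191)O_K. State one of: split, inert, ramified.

191 is ramified

382 mod 4 = 2, hence disc K = 4·382 = 1528 and O_K = ℤ[√382].
191 divides disc(K) = 1528, so 191 ramifies.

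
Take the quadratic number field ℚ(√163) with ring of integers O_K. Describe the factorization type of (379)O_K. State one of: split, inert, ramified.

Since 163 ≢ 1 mod 4, the ring of integers is ℤ[√163] with discriminant 4·163 = 652.
disc(K) = 652 is not divisible by 379; 379 is unramified.
(163/379) = 163^189 mod 379 = 378, giving Legendre symbol -1.
Legendre symbol -1 ⇒ 379 is inert.

inert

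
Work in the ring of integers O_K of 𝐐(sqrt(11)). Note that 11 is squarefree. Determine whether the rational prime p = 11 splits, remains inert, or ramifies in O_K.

ramified

11 mod 4 = 3, hence disc K = 4·11 = 44 and O_K = ℤ[√11].
Ramification test: 11 | 44. The prime 11 ramifies in K.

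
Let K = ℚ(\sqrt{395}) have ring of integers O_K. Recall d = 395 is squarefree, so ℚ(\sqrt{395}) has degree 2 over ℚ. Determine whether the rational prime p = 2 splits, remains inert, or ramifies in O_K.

ramified

395 mod 4 = 3, hence disc K = 4·395 = 1580 and O_K = ℤ[√395].
disc(K) = 1580 = 2·790, so p = 2 is ramified.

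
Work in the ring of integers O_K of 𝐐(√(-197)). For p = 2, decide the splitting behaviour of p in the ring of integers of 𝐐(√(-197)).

ramified — (2) = 𝔭²

-197 mod 4 = 3, hence disc K = 4·(-197) = -788 and O_K = ℤ[√-197].
2 divides disc(K) = -788, so 2 ramifies.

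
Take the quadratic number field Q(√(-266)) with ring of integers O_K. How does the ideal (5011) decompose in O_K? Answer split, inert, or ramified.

split — (5011) = 𝔭₁𝔭₂ with 𝔭₁ ≠ 𝔭₂

d = -266 ≡ 2 (mod 4), so O_K = ℤ[√-266] and disc(K) = 4d = -1064.
Since gcd(5011, -1064) = 1 the prime 5011 does not ramify.
(-266/5011) = 4745^2505 mod 5011 = 1, giving Legendre symbol 1.
(-266/5011) = 1, so 5011 splits.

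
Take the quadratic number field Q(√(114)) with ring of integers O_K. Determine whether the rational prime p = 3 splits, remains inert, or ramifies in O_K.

3 is ramified

Since 114 ≢ 1 mod 4, the ring of integers is ℤ[√114] with discriminant 4·114 = 456.
disc(K) = 456 = 3·152, so p = 3 is ramified.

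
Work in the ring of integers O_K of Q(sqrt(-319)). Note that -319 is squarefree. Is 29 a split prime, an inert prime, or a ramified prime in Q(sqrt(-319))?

ramifies in O_K

Since -319 ≡ 1 mod 4, the ring of integers is ℤ[(1+√-319)/2] with discriminant -319.
29 divides disc(K) = -319, so 29 ramifies.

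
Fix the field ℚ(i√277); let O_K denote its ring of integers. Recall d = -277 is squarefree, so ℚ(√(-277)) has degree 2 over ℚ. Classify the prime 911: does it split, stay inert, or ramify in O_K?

-277 mod 4 = 3, hence disc K = 4·(-277) = -1108 and O_K = ℤ[√-277].
Since gcd(911, -1108) = 1 the prime 911 does not ramify.
Euler's criterion: (-277)^455 mod 911 = 1. Thus (-277|911) = 1.
(-277/911) = 1, so 911 splits.

p splits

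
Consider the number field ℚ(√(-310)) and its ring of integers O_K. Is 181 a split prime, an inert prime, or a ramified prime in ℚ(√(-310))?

d = -310 ≡ 2 (mod 4), so O_K = ℤ[√-310] and disc(K) = 4d = -1240.
Since gcd(181, -1240) = 1 the prime 181 does not ramify.
Legendre symbol by Euler's criterion: (-310/181) ≡ (-310)^90 ≡ 1 (mod 181), i.e. (-310/181) = 1.
d is a quadratic residue mod p, hence 181 splits in O_K.

p splits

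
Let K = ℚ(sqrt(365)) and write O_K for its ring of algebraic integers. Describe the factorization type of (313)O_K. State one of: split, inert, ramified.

Since 365 ≡ 1 mod 4, the ring of integers is ℤ[(1+√365)/2] with discriminant 365.
Since gcd(313, 365) = 1 the prime 313 does not ramify.
Euler's criterion: 365^156 mod 313 = 1. Thus (365|313) = 1.
d is a quadratic residue mod p, hence 313 splits in O_K.

split — (313) = 𝔭₁𝔭₂ with 𝔭₁ ≠ 𝔭₂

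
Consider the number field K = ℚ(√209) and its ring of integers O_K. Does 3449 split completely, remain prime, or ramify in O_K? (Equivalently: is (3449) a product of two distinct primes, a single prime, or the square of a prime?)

d = 209 ≡ 1 (mod 4), so O_K = ℤ[(1+√209)/2] and disc(K) = d = 209.
3449 ∤ 209, so 3449 is unramified.
Legendre symbol by Euler's criterion: (209/3449) ≡ 209^1724 ≡ 1 (mod 3449), i.e. (209/3449) = 1.
d is a quadratic residue mod p, hence 3449 splits in O_K.

p splits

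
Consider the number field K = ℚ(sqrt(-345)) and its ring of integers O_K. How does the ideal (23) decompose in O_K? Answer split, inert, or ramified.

p ramifies

-345 mod 4 = 3, hence disc K = 4·(-345) = -1380 and O_K = ℤ[√-345].
Ramification test: 23 | -1380. The prime 23 ramifies in K.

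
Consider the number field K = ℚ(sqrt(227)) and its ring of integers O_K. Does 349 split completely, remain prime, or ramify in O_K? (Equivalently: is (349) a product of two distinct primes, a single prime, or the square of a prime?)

d = 227 ≡ 3 (mod 4), so O_K = ℤ[√227] and disc(K) = 4d = 908.
349 ∤ 908, so 349 is unramified.
Euler's criterion: 227^174 mod 349 = 1. Thus (227|349) = 1.
d is a quadratic residue mod p, hence 349 splits in O_K.

split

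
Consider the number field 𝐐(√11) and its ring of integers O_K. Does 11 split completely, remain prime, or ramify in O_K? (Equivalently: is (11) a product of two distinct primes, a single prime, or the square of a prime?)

d = 11 ≡ 3 (mod 4), so O_K = ℤ[√11] and disc(K) = 4d = 44.
disc(K) = 44 = 11·4, so p = 11 is ramified.

ramified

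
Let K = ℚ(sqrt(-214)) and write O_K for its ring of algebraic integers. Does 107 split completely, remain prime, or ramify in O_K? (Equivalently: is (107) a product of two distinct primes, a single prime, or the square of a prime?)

ramified — (107) = 𝔭²

-214 mod 4 = 2, hence disc K = 4·(-214) = -856 and O_K = ℤ[√-214].
disc(K) = -856 = 107·(-8), so p = 107 is ramified.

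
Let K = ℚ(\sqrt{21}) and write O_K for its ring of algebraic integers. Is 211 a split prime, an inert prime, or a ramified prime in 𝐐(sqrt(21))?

211 splits in O_K

21 mod 4 = 1, hence disc K = 21 and O_K = ℤ[(1+√21)/2].
211 ∤ 21, so 211 is unramified.
Compute (21/211) via Euler: 21^((211-1)/2) mod 211 = 1, so (21/211) = 1.
Legendre symbol 1 ⇒ 211 is split.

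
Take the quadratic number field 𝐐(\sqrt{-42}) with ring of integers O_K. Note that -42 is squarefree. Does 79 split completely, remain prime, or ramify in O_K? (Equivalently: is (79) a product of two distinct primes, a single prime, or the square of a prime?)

inert — (79) stays prime in O_K

-42 mod 4 = 2, hence disc K = 4·(-42) = -168 and O_K = ℤ[√-42].
disc(K) = -168 is not divisible by 79; 79 is unramified.
Legendre symbol by Euler's criterion: (-42/79) ≡ (-42)^39 ≡ 78 (mod 79), i.e. (-42/79) = -1.
(-42/79) = -1, so 79 is inert.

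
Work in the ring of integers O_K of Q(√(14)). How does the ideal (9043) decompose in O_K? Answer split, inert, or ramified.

Since 14 ≢ 1 mod 4, the ring of integers is ℤ[√14] with discriminant 4·14 = 56.
disc(K) = 56 is not divisible by 9043; 9043 is unramified.
Compute (14/9043) via Euler: 14^((9043-1)/2) mod 9043 = 9042, so (14/9043) = -1.
d is a non-residue mod p, hence 9043 remains inert in O_K.

inert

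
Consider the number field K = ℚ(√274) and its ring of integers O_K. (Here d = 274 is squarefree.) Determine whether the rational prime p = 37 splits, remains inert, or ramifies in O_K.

37 remains inert

274 mod 4 = 2, hence disc K = 4·274 = 1096 and O_K = ℤ[√274].
Since gcd(37, 1096) = 1 the prime 37 does not ramify.
Legendre symbol by Euler's criterion: (274/37) ≡ 274^18 ≡ 36 (mod 37), i.e. (274/37) = -1.
d is a non-residue mod p, hence 37 remains inert in O_K.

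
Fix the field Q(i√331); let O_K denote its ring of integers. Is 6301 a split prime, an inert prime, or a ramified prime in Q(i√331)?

Since -331 ≡ 1 mod 4, the ring of integers is ℤ[(1+√-331)/2] with discriminant -331.
disc(K) = -331 is not divisible by 6301; 6301 is unramified.
Compute (-331/6301) via Euler: 5970^((6301-1)/2) mod 6301 = 6300, so (-331/6301) = -1.
(-331/6301) = -1, so 6301 is inert.

remains prime (inert)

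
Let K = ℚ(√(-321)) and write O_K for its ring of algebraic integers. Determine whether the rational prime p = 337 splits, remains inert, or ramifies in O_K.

d = -321 ≡ 3 (mod 4), so O_K = ℤ[√-321] and disc(K) = 4d = -1284.
disc(K) = -1284 is not divisible by 337; 337 is unramified.
Compute (-321/337) via Euler: 16^((337-1)/2) mod 337 = 1, so (-321/337) = 1.
(-321/337) = 1, so 337 splits.

split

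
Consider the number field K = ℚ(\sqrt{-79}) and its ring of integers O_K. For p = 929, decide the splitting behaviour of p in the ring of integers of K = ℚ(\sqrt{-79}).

929 remains inert

-79 mod 4 = 1, hence disc K = -79 and O_K = ℤ[(1+√-79)/2].
disc(K) = -79 is not divisible by 929; 929 is unramified.
Legendre symbol by Euler's criterion: (-79/929) ≡ (-79)^464 ≡ 928 (mod 929), i.e. (-79/929) = -1.
Legendre symbol -1 ⇒ 929 is inert.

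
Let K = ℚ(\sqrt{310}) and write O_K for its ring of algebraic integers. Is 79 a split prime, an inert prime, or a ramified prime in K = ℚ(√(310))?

split

Since 310 ≢ 1 mod 4, the ring of integers is ℤ[√310] with discriminant 4·310 = 1240.
Since gcd(79, 1240) = 1 the prime 79 does not ramify.
Euler's criterion: 310^39 mod 79 = 1. Thus (310|79) = 1.
d is a quadratic residue mod p, hence 79 splits in O_K.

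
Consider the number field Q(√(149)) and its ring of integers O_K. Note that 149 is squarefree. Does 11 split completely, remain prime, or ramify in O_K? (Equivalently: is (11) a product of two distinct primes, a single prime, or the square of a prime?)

remains prime (inert)

149 mod 4 = 1, hence disc K = 149 and O_K = ℤ[(1+√149)/2].
disc(K) = 149 is not divisible by 11; 11 is unramified.
Compute (149/11) via Euler: 6^((11-1)/2) mod 11 = 10, so (149/11) = -1.
d is a non-residue mod p, hence 11 remains inert in O_K.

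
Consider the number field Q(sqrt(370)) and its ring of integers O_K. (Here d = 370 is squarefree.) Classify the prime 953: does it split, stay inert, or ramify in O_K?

953 remains inert

Since 370 ≢ 1 mod 4, the ring of integers is ℤ[√370] with discriminant 4·370 = 1480.
953 ∤ 1480, so 953 is unramified.
Legendre symbol by Euler's criterion: (370/953) ≡ 370^476 ≡ 952 (mod 953), i.e. (370/953) = -1.
(370/953) = -1, so 953 is inert.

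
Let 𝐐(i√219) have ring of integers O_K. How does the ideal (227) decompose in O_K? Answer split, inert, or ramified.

remains prime (inert)

d = -219 ≡ 1 (mod 4), so O_K = ℤ[(1+√-219)/2] and disc(K) = d = -219.
disc(K) = -219 is not divisible by 227; 227 is unramified.
Compute (-219/227) via Euler: 8^((227-1)/2) mod 227 = 226, so (-219/227) = -1.
Legendre symbol -1 ⇒ 227 is inert.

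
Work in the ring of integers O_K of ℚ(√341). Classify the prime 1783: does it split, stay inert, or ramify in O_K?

1783 splits in O_K

d = 341 ≡ 1 (mod 4), so O_K = ℤ[(1+√341)/2] and disc(K) = d = 341.
disc(K) = 341 is not divisible by 1783; 1783 is unramified.
Compute (341/1783) via Euler: 341^((1783-1)/2) mod 1783 = 1, so (341/1783) = 1.
(341/1783) = 1, so 1783 splits.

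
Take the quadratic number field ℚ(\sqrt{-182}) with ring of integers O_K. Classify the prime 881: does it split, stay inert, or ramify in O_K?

remains prime (inert)

Since -182 ≢ 1 mod 4, the ring of integers is ℤ[√-182] with discriminant 4·(-182) = -728.
disc(K) = -728 is not divisible by 881; 881 is unramified.
(-182/881) = 699^440 mod 881 = 880, giving Legendre symbol -1.
(-182/881) = -1, so 881 is inert.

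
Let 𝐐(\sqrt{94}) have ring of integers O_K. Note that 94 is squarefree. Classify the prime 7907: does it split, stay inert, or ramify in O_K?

Since 94 ≢ 1 mod 4, the ring of integers is ℤ[√94] with discriminant 4·94 = 376.
Since gcd(7907, 376) = 1 the prime 7907 does not ramify.
(94/7907) = 94^3953 mod 7907 = 7906, giving Legendre symbol -1.
Legendre symbol -1 ⇒ 7907 is inert.

inert — (7907) stays prime in O_K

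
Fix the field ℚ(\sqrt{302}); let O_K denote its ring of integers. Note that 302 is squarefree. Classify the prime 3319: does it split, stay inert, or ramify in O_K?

remains prime (inert)

Since 302 ≢ 1 mod 4, the ring of integers is ℤ[√302] with discriminant 4·302 = 1208.
Since gcd(3319, 1208) = 1 the prime 3319 does not ramify.
(302/3319) = 302^1659 mod 3319 = 3318, giving Legendre symbol -1.
d is a non-residue mod p, hence 3319 remains inert in O_K.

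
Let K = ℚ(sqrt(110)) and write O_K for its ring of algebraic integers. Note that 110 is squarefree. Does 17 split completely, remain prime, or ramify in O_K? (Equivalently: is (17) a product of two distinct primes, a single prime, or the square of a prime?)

p splits

Since 110 ≢ 1 mod 4, the ring of integers is ℤ[√110] with discriminant 4·110 = 440.
17 ∤ 440, so 17 is unramified.
Euler's criterion: 110^8 mod 17 = 1. Thus (110|17) = 1.
Legendre symbol 1 ⇒ 17 is split.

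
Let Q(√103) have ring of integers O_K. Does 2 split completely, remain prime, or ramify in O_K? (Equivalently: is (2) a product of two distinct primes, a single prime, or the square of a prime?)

ramified

103 mod 4 = 3, hence disc K = 4·103 = 412 and O_K = ℤ[√103].
2 divides disc(K) = 412, so 2 ramifies.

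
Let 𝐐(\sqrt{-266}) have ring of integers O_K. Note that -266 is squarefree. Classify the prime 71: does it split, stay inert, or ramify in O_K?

Since -266 ≢ 1 mod 4, the ring of integers is ℤ[√-266] with discriminant 4·(-266) = -1064.
71 ∤ -1064, so 71 is unramified.
Legendre symbol by Euler's criterion: (-266/71) ≡ (-266)^35 ≡ 1 (mod 71), i.e. (-266/71) = 1.
Legendre symbol 1 ⇒ 71 is split.

split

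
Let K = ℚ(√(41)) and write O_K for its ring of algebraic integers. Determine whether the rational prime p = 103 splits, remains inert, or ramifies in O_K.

41 mod 4 = 1, hence disc K = 41 and O_K = ℤ[(1+√41)/2].
103 ∤ 41, so 103 is unramified.
Compute (41/103) via Euler: 41^((103-1)/2) mod 103 = 1, so (41/103) = 1.
(41/103) = 1, so 103 splits.

103 splits in O_K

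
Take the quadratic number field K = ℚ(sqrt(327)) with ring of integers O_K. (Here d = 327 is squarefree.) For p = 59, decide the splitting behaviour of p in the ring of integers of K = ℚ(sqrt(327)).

d = 327 ≡ 3 (mod 4), so O_K = ℤ[√327] and disc(K) = 4d = 1308.
Since gcd(59, 1308) = 1 the prime 59 does not ramify.
(327/59) = 32^29 mod 59 = 58, giving Legendre symbol -1.
(327/59) = -1, so 59 is inert.

inert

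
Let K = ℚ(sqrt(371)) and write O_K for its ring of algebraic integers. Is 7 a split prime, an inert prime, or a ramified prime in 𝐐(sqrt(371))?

p ramifies

d = 371 ≡ 3 (mod 4), so O_K = ℤ[√371] and disc(K) = 4d = 1484.
disc(K) = 1484 = 7·212, so p = 7 is ramified.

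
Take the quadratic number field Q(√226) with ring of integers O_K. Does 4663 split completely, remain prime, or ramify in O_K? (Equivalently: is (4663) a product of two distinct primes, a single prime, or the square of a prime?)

Since 226 ≢ 1 mod 4, the ring of integers is ℤ[√226] with discriminant 4·226 = 904.
4663 ∤ 904, so 4663 is unramified.
Legendre symbol by Euler's criterion: (226/4663) ≡ 226^2331 ≡ 1 (mod 4663), i.e. (226/4663) = 1.
Legendre symbol 1 ⇒ 4663 is split.

4663 splits in O_K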